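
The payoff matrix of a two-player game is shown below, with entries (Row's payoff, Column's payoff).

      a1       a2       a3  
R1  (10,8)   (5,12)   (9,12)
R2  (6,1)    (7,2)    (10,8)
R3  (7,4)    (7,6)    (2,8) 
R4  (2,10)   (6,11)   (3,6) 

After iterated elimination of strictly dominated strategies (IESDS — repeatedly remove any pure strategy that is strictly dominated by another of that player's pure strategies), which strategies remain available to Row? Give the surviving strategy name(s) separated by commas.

Row R4 is eliminated: R2 beats it against every remaining column (a1: 6>2, a2: 7>6, a3: 10>3).
Column's strategy a1 is strictly dominated by a2 (R1: 12>8, R2: 2>1, R3: 6>4) and is removed.
For Row, R2 strictly dominates R1 on the remaining columns (a2: 7>5, a3: 10>9); eliminate R1.
Column's strategy a2 is strictly dominated by a3 (R2: 8>2, R3: 8>6) and is removed.
Row R3 is eliminated: R2 beats it against every remaining column (a3: 10>2).
Among the remaining strategies, none is strictly dominated by another pure strategy of the same player, so the elimination stops.
Surviving strategies — Row: {R2}; Column: {a3}.

R2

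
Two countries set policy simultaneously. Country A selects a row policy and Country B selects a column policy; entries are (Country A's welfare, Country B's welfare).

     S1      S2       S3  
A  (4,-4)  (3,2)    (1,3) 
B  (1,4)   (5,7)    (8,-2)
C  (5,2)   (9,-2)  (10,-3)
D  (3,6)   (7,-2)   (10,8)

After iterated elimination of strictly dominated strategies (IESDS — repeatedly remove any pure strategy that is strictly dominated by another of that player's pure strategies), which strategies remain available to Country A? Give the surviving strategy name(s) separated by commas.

C, D

For Country A, C strictly dominates A on the remaining columns (S1: 5>4, S2: 9>3, S3: 10>1); eliminate A.
Country A's strategy B is strictly dominated by C (S1: 5>1, S2: 9>5, S3: 10>8) and is removed.
Column S2 is eliminated: S1 beats it against every remaining row (C: 2>-2, D: 6>-2).
Among the remaining strategies, none is strictly dominated by another pure strategy of the same player, so the elimination stops.
Surviving strategies — Country A: {C, D}; Country B: {S1, S3}.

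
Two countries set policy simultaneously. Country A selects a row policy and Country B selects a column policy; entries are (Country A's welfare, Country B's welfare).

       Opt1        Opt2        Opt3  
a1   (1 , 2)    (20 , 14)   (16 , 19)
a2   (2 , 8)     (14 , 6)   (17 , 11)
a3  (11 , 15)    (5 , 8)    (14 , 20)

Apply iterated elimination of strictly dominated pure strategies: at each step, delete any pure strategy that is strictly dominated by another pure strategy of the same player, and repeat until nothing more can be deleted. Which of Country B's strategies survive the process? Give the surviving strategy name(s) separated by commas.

Country B's strategy Opt1 is strictly dominated by Opt3 (a1: 19>2, a2: 11>8, a3: 20>15) and is removed.
Country A's strategy a3 is strictly dominated by a1 (Opt2: 20>5, Opt3: 16>14) and is removed.
For Country B, Opt3 strictly dominates Opt2 on the remaining rows (a1: 19>14, a2: 11>6); eliminate Opt2.
For Country A, a2 strictly dominates a1 on the remaining columns (Opt3: 17>16); eliminate a1.
Among the remaining strategies, none is strictly dominated by another pure strategy of the same player, so the elimination stops.
Surviving strategies — Country A: {a2}; Country B: {Opt3}.

Opt3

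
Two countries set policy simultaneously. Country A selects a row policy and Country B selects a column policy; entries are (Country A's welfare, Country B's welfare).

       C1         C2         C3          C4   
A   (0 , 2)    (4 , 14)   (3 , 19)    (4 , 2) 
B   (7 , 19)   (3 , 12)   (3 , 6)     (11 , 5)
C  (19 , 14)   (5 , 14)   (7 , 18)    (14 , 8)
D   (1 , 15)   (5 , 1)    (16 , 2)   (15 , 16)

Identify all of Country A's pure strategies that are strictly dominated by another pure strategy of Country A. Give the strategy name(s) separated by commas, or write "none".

C strictly dominates A — C1: 19>0, C2: 5>4, C3: 7>3, C4: 14>4.
B: dominated, since C does at least as well everywhere (C1: 19>7, C2: 5>3, C3: 7>3, C4: 14>11).
Nothing dominates C: A at C1 (19>0); B at C1 (19>7); D at C1 (19>1).
D: no other strategy beats it everywhere (A at C1 (1>0); B at C2 (5>3); C at C2 (5=5)).

A, B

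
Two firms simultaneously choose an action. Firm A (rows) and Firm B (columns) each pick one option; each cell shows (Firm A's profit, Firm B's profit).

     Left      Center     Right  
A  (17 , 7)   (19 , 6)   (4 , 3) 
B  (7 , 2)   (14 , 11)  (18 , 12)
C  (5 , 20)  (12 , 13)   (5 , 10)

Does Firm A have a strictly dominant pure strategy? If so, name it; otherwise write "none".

none

A fails to dominate B at Right (4<18).
B fails to dominate A at Left (7<17).
C fails to dominate A at Left (5<17).
No single strategy dominates all the others.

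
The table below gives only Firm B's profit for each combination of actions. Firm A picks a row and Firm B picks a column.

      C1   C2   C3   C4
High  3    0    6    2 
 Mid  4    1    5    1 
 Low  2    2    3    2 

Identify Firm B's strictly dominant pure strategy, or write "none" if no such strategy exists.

C3 vs C1: High: 6>3, Mid: 5>4, Low: 3>2.
C3 vs C2: High: 6>0, Mid: 5>1, Low: 3>2.
C3 vs C4: High: 6>2, Mid: 5>1, Low: 3>2.
C3 strictly beats every other strategy against every opponent action, so it is strictly dominant.

C3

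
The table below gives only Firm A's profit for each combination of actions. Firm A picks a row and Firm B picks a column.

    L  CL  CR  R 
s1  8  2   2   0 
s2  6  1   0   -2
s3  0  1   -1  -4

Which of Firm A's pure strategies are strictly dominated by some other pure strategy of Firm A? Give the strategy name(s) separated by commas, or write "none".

s1 is not dominated — it holds its own against s2 at L (8>6); s3 at L (8>0).
s2 is strictly dominated by s1 (L: 8>6, CL: 2>1, CR: 2>0, R: 0>-2).
s3: dominated, since s1 does at least as well everywhere (L: 8>0, CL: 2>1, CR: 2>-1, R: 0>-4).

s2, s3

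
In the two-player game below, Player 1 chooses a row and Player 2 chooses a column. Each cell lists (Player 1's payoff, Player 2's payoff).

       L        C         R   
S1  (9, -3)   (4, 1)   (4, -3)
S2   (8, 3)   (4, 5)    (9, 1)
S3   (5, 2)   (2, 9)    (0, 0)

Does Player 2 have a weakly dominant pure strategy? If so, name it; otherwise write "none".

C

C vs L: S1: 1>-3, S2: 5>3, S3: 9>2.
C vs R: S1: 1>-3, S2: 5>1, S3: 9>0.
C is at least as good as every other strategy against every opponent action, so it is weakly dominant.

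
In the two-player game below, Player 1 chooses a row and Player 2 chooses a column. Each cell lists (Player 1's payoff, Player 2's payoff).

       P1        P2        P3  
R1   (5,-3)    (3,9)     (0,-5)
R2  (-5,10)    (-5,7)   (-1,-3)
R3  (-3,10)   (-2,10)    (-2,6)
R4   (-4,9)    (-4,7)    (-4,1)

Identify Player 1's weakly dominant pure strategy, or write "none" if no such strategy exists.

R1 vs R2: P1: 5>-5, P2: 3>-5, P3: 0>-1.
R1 vs R3: P1: 5>-3, P2: 3>-2, P3: 0>-2.
R1 vs R4: P1: 5>-4, P2: 3>-4, P3: 0>-4.
R1 is at least as good as every other strategy against every opponent action, so it is weakly dominant.

R1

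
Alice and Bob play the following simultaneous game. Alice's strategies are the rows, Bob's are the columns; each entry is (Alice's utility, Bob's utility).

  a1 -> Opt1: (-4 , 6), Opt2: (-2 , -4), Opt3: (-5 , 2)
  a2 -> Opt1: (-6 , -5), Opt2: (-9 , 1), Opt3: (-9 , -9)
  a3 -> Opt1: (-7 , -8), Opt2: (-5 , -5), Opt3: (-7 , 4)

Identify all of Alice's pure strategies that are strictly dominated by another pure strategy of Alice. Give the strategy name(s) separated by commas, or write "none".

a2, a3

Nothing dominates a1: a2 at Opt1 (-4>-6); a3 at Opt1 (-4>-7).
a2 is strictly dominated by a1 (Opt1: -4>-6, Opt2: -2>-9, Opt3: -5>-9).
a1 strictly dominates a3 — Opt1: -4>-7, Opt2: -2>-5, Opt3: -5>-7.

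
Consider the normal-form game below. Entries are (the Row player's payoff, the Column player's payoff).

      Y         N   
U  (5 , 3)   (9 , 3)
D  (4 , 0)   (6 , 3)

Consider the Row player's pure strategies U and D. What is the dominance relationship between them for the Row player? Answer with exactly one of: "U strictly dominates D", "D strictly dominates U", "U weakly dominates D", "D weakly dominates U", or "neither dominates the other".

U strictly dominates D

U's payoffs vs D's, by the Column player's action — Y: 5>4, N: 9>6.
Every comparison favours U, so U strictly dominates D.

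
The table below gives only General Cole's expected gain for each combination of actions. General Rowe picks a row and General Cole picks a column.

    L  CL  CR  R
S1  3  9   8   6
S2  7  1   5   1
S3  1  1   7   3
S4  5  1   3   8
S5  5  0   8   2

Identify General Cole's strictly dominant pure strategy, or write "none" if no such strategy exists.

L fails to dominate CL at S1 (3<9).
CL fails to dominate L at S2 (1<7).
CR fails to dominate L at S2 (5<7).
R fails to dominate L at S2 (1<7).
No single strategy dominates all the others.

none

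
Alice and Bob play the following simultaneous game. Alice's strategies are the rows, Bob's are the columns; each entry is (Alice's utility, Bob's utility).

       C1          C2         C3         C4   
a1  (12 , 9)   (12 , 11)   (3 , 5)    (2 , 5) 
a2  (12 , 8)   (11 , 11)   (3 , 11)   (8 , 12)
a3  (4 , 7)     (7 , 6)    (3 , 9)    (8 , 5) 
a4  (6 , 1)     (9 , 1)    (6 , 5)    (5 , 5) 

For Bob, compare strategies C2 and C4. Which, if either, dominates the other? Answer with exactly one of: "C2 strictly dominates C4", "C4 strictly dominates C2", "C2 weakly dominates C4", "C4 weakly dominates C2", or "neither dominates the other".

neither dominates the other

C2's payoffs vs C4's, by Alice's action — a1: 11>5, a2: 11<12, a3: 6>5, a4: 1<5.
C2 does better at a1, a3 but worse at a2, a4; neither strategy dominates the other.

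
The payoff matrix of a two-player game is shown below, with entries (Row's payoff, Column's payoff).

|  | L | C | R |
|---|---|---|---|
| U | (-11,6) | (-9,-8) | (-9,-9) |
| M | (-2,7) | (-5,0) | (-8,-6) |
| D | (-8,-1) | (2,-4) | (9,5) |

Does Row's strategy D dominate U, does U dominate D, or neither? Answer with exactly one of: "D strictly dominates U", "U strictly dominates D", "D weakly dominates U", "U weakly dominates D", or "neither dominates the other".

D's payoffs vs U's, by Column's action — L: -8>-11, C: 2>-9, R: 9>-9.
D gives a strictly higher payoff against each choice by Column, so D strictly dominates U.

D strictly dominates U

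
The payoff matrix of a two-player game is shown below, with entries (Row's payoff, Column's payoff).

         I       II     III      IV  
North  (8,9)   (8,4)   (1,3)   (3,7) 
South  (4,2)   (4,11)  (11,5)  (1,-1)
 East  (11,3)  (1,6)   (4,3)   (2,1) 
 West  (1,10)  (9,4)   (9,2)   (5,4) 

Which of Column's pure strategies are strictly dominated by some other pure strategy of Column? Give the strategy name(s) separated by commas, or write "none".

III, IV

I: no other strategy beats it everywhere (II at North (9>4); III at North (9>3); IV at North (9>7)).
II is not dominated — it holds its own against I at South (11>2); III at North (4>3); IV at South (11>-1).
III is strictly dominated by II (North: 4>3, South: 11>5, East: 6>3, West: 4>2).
I strictly dominates IV — North: 9>7, South: 2>-1, East: 3>1, West: 10>4.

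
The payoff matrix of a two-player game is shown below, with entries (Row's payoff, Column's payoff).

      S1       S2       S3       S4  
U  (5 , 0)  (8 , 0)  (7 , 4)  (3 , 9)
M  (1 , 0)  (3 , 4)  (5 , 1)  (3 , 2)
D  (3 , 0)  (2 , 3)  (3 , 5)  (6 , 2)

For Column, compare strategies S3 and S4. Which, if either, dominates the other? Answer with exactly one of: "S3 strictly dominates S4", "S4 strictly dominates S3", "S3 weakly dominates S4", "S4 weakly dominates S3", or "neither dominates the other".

Compare S3 to S4 across every action of Row: U: 4<9, M: 1<2, D: 5>2.
S3 does better at D but worse at U, M; neither strategy dominates the other.

neither dominates the other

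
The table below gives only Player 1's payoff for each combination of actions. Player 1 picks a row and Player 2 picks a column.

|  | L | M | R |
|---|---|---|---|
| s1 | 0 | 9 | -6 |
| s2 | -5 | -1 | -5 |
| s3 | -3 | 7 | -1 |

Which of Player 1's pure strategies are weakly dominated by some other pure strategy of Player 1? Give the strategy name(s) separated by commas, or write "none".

s2

s1: no other strategy beats it everywhere (s2 at L (0>-5); s3 at L (0>-3)).
s2: dominated, since s3 does at least as well everywhere (L: -3>-5, M: 7>-1, R: -1>-5).
s3 is not dominated — it holds its own against s1 at R (-1>-6); s2 at L (-3>-5).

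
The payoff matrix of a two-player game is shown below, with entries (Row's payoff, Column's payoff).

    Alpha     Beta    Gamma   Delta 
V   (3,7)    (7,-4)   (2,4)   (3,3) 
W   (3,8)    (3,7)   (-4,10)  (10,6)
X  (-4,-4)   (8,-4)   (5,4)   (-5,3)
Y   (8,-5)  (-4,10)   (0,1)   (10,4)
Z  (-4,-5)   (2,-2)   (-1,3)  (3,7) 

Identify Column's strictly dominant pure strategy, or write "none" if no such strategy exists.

none

Alpha fails to dominate Beta at X (-4=-4).
Beta fails to dominate Alpha at V (-4<7).
Gamma fails to dominate Alpha at V (4<7).
Delta fails to dominate Alpha at V (3<7).
No single strategy dominates all the others.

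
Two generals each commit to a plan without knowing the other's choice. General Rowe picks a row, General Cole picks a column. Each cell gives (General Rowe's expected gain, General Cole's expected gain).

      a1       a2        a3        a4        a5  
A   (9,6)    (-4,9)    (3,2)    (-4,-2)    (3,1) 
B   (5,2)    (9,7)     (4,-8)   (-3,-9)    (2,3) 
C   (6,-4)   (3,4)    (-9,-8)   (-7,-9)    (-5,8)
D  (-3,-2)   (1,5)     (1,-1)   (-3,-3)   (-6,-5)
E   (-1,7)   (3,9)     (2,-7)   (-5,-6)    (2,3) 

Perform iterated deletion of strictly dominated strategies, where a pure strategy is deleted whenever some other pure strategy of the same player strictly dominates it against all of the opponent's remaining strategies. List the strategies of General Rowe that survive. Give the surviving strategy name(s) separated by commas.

B

General Cole's strategy a1 is strictly dominated by a2 (A: 9>6, B: 7>2, C: 4>-4, D: 5>-2, E: 9>7) and is removed.
Row C is eliminated: B beats it against every remaining column (a2: 9>3, a3: 4>-9, a4: -3>-7, a5: 2>-5).
Column a3 is eliminated: a2 beats it against every remaining row (A: 9>2, B: 7>-8, D: 5>-1, E: 9>-7).
For General Cole, a2 strictly dominates a4 on the remaining rows (A: 9>-2, B: 7>-9, D: 5>-3, E: 9>-6); eliminate a4.
Row D is eliminated: B beats it against every remaining column (a2: 9>1, a5: 2>-6).
Column a5 is eliminated: a2 beats it against every remaining row (A: 9>1, B: 7>3, E: 9>3).
For General Rowe, B strictly dominates A on the remaining columns (a2: 9>-4); eliminate A.
General Rowe's strategy E is strictly dominated by B (a2: 9>3) and is removed.
Among the remaining strategies, none is strictly dominated by another pure strategy of the same player, so the elimination stops.
Surviving strategies — General Rowe: {B}; General Cole: {a2}.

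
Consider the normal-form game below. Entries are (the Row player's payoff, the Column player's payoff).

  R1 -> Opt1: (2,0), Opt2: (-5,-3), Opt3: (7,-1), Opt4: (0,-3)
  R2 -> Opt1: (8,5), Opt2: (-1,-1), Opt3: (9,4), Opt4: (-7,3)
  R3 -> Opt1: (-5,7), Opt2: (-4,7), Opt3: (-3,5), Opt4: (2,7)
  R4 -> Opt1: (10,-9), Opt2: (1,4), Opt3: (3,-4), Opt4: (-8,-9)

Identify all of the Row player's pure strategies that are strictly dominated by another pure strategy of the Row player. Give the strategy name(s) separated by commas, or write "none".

none

R1 is not dominated — it holds its own against R2 at Opt4 (0>-7); R3 at Opt1 (2>-5); R4 at Opt3 (7>3).
Nothing dominates R2: R1 at Opt1 (8>2); R3 at Opt1 (8>-5); R4 at Opt3 (9>3).
R3 is not dominated — it holds its own against R1 at Opt2 (-4>-5); R2 at Opt4 (2>-7); R4 at Opt4 (2>-8).
R4: no other strategy beats it everywhere (R1 at Opt1 (10>2); R2 at Opt1 (10>8); R3 at Opt1 (10>-5)).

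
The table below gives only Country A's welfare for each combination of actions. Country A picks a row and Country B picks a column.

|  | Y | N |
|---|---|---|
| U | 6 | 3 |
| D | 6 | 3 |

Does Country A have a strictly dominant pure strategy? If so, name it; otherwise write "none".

none

U fails to dominate D at Y (6=6).
D fails to dominate U at Y (6=6).
No single strategy dominates all the others.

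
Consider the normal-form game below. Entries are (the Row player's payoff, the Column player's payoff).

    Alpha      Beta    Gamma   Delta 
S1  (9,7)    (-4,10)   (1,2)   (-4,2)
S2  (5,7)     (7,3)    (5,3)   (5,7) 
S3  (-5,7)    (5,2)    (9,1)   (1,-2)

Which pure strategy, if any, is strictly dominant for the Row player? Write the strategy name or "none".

none

S1 fails to dominate S2 at Beta (-4<7).
S2 fails to dominate S1 at Alpha (5<9).
S3 fails to dominate S1 at Alpha (-5<9).
No single strategy dominates all the others.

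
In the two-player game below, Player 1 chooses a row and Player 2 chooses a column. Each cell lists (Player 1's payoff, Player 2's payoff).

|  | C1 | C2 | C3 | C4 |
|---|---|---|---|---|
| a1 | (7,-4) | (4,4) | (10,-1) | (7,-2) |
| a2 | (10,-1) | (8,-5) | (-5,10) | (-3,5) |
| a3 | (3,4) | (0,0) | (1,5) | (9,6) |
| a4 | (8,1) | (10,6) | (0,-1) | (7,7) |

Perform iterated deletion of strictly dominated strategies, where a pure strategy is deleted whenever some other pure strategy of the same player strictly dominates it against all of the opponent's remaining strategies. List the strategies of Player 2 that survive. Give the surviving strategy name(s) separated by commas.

Player 2's strategy C1 is strictly dominated by C4 (a1: -2>-4, a2: 5>-1, a3: 6>4, a4: 7>1) and is removed.
Row a2 is eliminated: a4 beats it against every remaining column (C2: 10>8, C3: 0>-5, C4: 7>-3).
Among the remaining strategies, none is strictly dominated by another pure strategy of the same player, so the elimination stops.
Surviving strategies — Player 1: {a1, a3, a4}; Player 2: {C2, C3, C4}.

C2, C3, C4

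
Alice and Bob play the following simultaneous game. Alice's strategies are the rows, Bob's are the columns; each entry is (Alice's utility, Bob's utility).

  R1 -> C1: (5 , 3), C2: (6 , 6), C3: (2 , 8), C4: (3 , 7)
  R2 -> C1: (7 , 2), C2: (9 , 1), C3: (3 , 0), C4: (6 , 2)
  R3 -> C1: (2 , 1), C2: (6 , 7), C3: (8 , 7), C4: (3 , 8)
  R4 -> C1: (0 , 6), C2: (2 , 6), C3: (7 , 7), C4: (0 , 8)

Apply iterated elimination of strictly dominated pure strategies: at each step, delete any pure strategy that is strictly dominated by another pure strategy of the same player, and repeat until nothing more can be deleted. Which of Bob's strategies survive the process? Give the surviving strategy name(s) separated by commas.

C1, C4

Row R1 is eliminated: R2 beats it against every remaining column (C1: 7>5, C2: 9>6, C3: 3>2, C4: 6>3).
Row R4 is eliminated: R3 beats it against every remaining column (C1: 2>0, C2: 6>2, C3: 8>7, C4: 3>0).
For Bob, C4 strictly dominates C2 on the remaining rows (R2: 2>1, R3: 8>7); eliminate C2.
For Bob, C4 strictly dominates C3 on the remaining rows (R2: 2>0, R3: 8>7); eliminate C3.
Alice's strategy R3 is strictly dominated by R2 (C1: 7>2, C4: 6>3) and is removed.
Among the remaining strategies, none is strictly dominated by another pure strategy of the same player, so the elimination stops.
Surviving strategies — Alice: {R2}; Bob: {C1, C4}.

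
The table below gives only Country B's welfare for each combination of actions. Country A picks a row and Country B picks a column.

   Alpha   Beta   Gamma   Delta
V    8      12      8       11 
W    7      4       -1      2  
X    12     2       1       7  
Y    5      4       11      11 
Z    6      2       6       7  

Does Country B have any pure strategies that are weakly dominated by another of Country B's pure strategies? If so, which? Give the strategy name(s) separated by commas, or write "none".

Nothing dominates Alpha: Beta at W (7>4); Gamma at W (7>-1); Delta at W (7>2).
Nothing dominates Beta: Alpha at V (12>8); Gamma at V (12>8); Delta at V (12>11).
Delta weakly dominates Gamma — V: 11>8, W: 2>-1, X: 7>1, Y: 11=11, Z: 7>6.
Delta is not dominated — it holds its own against Alpha at V (11>8); Beta at X (7>2); Gamma at V (11>8).

Gamma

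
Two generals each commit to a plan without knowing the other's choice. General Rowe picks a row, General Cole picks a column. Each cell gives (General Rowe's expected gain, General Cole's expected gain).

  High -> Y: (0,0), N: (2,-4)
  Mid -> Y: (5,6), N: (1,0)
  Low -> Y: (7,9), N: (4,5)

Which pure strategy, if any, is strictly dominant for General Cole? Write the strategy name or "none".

Y vs N: High: 0>-4, Mid: 6>0, Low: 9>5.
Y strictly beats every other strategy against every opponent action, so it is strictly dominant.

Y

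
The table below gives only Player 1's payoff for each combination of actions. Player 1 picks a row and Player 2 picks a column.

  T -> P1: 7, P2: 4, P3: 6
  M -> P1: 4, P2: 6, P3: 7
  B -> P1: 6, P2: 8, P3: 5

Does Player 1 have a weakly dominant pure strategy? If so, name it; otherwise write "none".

none

T fails to dominate M at P2 (4<6).
M fails to dominate T at P1 (4<7).
B fails to dominate T at P1 (6<7).
No single strategy dominates all the others.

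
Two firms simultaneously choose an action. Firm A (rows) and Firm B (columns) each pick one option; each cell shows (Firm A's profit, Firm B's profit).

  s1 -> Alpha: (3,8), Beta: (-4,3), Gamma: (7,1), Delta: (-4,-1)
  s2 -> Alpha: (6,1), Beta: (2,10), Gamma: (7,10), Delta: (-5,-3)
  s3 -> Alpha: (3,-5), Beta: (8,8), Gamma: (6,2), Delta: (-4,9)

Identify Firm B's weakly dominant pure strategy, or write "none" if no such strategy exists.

none

Alpha fails to dominate Beta at s2 (1<10).
Beta fails to dominate Alpha at s1 (3<8).
Gamma fails to dominate Alpha at s1 (1<8).
Delta fails to dominate Alpha at s1 (-1<8).
No single strategy dominates all the others.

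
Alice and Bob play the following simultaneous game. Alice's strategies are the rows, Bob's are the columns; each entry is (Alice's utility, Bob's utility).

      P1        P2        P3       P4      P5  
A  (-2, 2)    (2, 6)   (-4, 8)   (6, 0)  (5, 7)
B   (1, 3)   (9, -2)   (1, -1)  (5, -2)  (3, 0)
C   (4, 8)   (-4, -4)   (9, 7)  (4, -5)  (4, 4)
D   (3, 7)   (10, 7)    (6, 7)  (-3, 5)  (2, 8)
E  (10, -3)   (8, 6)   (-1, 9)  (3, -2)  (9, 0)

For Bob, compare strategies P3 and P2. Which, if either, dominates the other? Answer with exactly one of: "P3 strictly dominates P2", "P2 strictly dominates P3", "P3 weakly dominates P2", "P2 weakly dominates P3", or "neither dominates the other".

Compare P3 to P2 across every action of Alice: A: 8>6, B: -1>-2, C: 7>-4, D: 7=7, E: 9>6.
P3 is at least as good everywhere and strictly better somewhere (tied only at D), so P3 weakly but not strictly dominates P2.

P3 weakly dominates P2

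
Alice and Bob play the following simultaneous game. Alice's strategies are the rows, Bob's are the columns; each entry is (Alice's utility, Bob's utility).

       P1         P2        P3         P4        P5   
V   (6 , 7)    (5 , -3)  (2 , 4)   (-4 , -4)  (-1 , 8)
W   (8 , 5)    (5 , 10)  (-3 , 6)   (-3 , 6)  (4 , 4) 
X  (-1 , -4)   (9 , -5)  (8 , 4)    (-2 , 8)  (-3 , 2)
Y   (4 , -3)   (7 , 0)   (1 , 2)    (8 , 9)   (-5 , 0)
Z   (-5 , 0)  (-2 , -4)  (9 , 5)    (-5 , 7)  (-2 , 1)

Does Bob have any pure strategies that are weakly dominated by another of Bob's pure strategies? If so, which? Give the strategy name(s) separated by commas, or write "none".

P1: no other strategy beats it everywhere (P2 at V (7>-3); P3 at V (7>4); P4 at V (7>-4); P5 at W (5>4)).
Nothing dominates P2: P1 at W (10>5); P3 at W (10>6); P4 at V (-3>-4); P5 at W (10>4).
P3: no other strategy beats it everywhere (P1 at W (6>5); P2 at V (4>-3); P4 at V (4>-4); P5 at W (6>4)).
P4: no other strategy beats it everywhere (P1 at W (6>5); P2 at X (8>-5); P3 at X (8>4); P5 at W (6>4)).
Nothing dominates P5: P1 at V (8>7); P2 at V (8>-3); P3 at V (8>4); P4 at V (8>-4).

none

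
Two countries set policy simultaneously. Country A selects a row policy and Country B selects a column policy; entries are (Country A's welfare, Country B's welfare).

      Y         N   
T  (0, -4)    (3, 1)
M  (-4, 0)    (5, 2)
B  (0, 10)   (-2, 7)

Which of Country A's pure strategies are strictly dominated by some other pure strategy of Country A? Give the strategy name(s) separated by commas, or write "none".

none

T is not dominated — it holds its own against M at Y (0>-4); B at Y (0=0).
M is not dominated — it holds its own against T at N (5>3); B at N (5>-2).
Nothing dominates B: T at Y (0=0); M at Y (0>-4).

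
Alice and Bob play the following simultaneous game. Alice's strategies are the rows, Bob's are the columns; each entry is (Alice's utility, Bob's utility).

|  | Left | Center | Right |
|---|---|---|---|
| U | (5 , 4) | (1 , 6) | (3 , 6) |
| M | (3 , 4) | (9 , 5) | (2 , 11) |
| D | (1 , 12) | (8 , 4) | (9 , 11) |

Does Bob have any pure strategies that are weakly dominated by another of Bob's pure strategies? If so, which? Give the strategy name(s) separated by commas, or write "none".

Left: no other strategy beats it everywhere (Center at D (12>4); Right at D (12>11)).
Center: dominated, since Right does at least as well everywhere (U: 6=6, M: 11>5, D: 11>4).
Right is not dominated — it holds its own against Left at U (6>4); Center at M (11>5).

Center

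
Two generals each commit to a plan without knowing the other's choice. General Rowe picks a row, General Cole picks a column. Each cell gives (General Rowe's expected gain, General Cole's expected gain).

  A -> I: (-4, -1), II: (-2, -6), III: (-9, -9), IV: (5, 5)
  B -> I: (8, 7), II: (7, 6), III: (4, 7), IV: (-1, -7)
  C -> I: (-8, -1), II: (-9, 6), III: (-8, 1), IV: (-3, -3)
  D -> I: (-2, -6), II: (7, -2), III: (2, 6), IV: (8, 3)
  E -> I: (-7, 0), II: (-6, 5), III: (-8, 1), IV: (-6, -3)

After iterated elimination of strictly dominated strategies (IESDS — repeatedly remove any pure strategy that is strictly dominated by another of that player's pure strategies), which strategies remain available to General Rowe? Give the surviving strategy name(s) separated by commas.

B

Row A is eliminated: D beats it against every remaining column (I: -2>-4, II: 7>-2, III: 2>-9, IV: 8>5).
For General Rowe, B strictly dominates C on the remaining columns (I: 8>-8, II: 7>-9, III: 4>-8, IV: -1>-3); eliminate C.
Row E is eliminated: B beats it against every remaining column (I: 8>-7, II: 7>-6, III: 4>-8, IV: -1>-6).
Column II is eliminated: III beats it against every remaining row (B: 7>6, D: 6>-2).
For General Cole, III strictly dominates IV on the remaining rows (B: 7>-7, D: 6>3); eliminate IV.
For General Rowe, B strictly dominates D on the remaining columns (I: 8>-2, III: 4>2); eliminate D.
Among the remaining strategies, none is strictly dominated by another pure strategy of the same player, so the elimination stops.
Surviving strategies — General Rowe: {B}; General Cole: {I, III}.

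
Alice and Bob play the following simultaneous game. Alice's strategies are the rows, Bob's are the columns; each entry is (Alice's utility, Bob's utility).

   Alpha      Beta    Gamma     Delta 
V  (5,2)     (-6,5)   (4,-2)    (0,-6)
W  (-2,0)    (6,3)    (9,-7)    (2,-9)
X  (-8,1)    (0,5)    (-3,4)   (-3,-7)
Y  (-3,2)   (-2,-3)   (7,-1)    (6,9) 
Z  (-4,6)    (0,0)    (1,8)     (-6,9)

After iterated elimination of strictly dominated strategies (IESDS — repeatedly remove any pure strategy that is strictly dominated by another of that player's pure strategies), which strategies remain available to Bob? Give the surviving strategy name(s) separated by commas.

Alpha, Beta, Delta

For Alice, W strictly dominates X on the remaining columns (Alpha: -2>-8, Beta: 6>0, Gamma: 9>-3, Delta: 2>-3); eliminate X.
Alice's strategy Z is strictly dominated by W (Alpha: -2>-4, Beta: 6>0, Gamma: 9>1, Delta: 2>-6) and is removed.
Column Gamma is eliminated: Alpha beats it against every remaining row (V: 2>-2, W: 0>-7, Y: 2>-1).
Among the remaining strategies, none is strictly dominated by another pure strategy of the same player, so the elimination stops.
Surviving strategies — Alice: {V, W, Y}; Bob: {Alpha, Beta, Delta}.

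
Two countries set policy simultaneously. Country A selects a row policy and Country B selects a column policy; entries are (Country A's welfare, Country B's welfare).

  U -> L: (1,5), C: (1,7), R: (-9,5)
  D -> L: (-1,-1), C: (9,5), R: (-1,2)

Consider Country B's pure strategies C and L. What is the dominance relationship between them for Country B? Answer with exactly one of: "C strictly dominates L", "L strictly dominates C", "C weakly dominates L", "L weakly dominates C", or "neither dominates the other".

Compare C to L across every action of Country A: U: 7>5, D: 5>-1.
Every comparison favours C, so C strictly dominates L.

C strictly dominates L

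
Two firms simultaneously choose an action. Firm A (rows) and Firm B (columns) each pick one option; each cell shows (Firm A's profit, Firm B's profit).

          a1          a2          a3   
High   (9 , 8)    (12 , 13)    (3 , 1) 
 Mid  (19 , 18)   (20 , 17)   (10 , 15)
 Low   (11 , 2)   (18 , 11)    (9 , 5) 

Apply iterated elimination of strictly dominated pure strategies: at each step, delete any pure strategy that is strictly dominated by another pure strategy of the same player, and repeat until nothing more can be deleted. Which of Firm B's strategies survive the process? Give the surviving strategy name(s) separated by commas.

For Firm A, Mid strictly dominates High on the remaining columns (a1: 19>9, a2: 20>12, a3: 10>3); eliminate High.
Firm A's strategy Low is strictly dominated by Mid (a1: 19>11, a2: 20>18, a3: 10>9) and is removed.
Column a2 is eliminated: a1 beats it against every remaining row (Mid: 18>17).
For Firm B, a1 strictly dominates a3 on the remaining rows (Mid: 18>15); eliminate a3.
Among the remaining strategies, none is strictly dominated by another pure strategy of the same player, so the elimination stops.
Surviving strategies — Firm A: {Mid}; Firm B: {a1}.

a1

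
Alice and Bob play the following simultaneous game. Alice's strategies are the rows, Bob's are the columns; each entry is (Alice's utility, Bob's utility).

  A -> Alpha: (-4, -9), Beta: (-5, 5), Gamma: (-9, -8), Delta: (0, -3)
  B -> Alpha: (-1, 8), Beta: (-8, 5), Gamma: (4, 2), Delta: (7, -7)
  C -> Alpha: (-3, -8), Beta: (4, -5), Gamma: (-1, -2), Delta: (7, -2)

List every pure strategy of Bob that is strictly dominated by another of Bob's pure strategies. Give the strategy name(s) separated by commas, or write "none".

none

Alpha is not dominated — it holds its own against Beta at B (8>5); Gamma at B (8>2); Delta at B (8>-7).
Beta: no other strategy beats it everywhere (Alpha at A (5>-9); Gamma at A (5>-8); Delta at A (5>-3)).
Nothing dominates Gamma: Alpha at A (-8>-9); Beta at C (-2>-5); Delta at B (2>-7).
Delta: no other strategy beats it everywhere (Alpha at A (-3>-9); Beta at C (-2>-5); Gamma at A (-3>-8)).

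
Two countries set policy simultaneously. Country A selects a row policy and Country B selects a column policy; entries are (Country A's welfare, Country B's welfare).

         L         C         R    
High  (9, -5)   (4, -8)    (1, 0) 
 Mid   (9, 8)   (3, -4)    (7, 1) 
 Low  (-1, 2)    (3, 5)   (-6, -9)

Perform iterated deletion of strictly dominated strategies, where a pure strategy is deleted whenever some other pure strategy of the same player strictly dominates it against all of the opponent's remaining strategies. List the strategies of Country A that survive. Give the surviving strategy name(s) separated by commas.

High, Mid

Country A's strategy Low is strictly dominated by High (L: 9>-1, C: 4>3, R: 1>-6) and is removed.
For Country B, L strictly dominates C on the remaining rows (High: -5>-8, Mid: 8>-4); eliminate C.
Among the remaining strategies, none is strictly dominated by another pure strategy of the same player, so the elimination stops.
Surviving strategies — Country A: {High, Mid}; Country B: {L, R}.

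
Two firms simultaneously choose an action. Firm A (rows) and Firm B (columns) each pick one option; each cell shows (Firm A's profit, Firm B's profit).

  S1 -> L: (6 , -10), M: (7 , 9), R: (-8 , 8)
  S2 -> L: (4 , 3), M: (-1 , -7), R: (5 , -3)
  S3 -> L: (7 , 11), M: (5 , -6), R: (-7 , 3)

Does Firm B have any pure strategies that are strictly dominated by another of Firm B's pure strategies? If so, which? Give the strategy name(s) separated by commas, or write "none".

Nothing dominates L: M at S2 (3>-7); R at S2 (3>-3).
Nothing dominates M: L at S1 (9>-10); R at S1 (9>8).
R is not dominated — it holds its own against L at S1 (8>-10); M at S2 (-3>-7).

none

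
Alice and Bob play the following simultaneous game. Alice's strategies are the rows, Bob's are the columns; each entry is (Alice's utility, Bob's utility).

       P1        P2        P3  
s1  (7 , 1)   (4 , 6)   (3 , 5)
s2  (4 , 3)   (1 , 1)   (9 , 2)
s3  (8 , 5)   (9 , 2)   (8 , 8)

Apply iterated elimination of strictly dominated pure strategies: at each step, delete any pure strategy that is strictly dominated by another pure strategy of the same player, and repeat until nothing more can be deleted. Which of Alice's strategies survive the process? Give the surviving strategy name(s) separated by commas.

For Alice, s3 strictly dominates s1 on the remaining columns (P1: 8>7, P2: 9>4, P3: 8>3); eliminate s1.
Column P2 is eliminated: P1 beats it against every remaining row (s2: 3>1, s3: 5>2).
Among the remaining strategies, none is strictly dominated by another pure strategy of the same player, so the elimination stops.
Surviving strategies — Alice: {s2, s3}; Bob: {P1, P3}.

s2, s3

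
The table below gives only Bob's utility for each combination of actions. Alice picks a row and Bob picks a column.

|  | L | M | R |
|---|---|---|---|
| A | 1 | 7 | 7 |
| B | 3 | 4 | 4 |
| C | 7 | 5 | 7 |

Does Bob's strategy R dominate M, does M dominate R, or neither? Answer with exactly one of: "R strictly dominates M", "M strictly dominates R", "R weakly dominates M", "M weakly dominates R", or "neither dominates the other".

Compare R to M across each choice by Alice: A: 7=7, B: 4=4, C: 7>5.
R is at least as good everywhere and strictly better somewhere (tied only at A, B), so R weakly but not strictly dominates M.

R weakly dominates M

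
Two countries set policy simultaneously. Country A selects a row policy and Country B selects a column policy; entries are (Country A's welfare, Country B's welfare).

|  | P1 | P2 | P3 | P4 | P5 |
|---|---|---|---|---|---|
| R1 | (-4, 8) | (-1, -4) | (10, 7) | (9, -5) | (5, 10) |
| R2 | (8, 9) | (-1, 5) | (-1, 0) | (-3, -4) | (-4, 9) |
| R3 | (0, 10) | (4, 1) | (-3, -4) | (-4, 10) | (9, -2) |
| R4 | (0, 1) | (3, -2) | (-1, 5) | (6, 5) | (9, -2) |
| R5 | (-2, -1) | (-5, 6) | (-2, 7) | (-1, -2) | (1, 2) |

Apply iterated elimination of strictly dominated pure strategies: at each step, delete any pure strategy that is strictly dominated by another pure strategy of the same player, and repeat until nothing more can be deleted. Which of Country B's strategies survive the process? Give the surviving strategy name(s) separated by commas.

Row R5 is eliminated: R4 beats it against every remaining column (P1: 0>-2, P2: 3>-5, P3: -1>-2, P4: 6>-1, P5: 9>1).
For Country B, P1 strictly dominates P2 on the remaining rows (R1: 8>-4, R2: 9>5, R3: 10>1, R4: 1>-2); eliminate P2.
Among the remaining strategies, none is strictly dominated by another pure strategy of the same player, so the elimination stops.
Surviving strategies — Country A: {R1, R2, R3, R4}; Country B: {P1, P3, P4, P5}.

P1, P3, P4, P5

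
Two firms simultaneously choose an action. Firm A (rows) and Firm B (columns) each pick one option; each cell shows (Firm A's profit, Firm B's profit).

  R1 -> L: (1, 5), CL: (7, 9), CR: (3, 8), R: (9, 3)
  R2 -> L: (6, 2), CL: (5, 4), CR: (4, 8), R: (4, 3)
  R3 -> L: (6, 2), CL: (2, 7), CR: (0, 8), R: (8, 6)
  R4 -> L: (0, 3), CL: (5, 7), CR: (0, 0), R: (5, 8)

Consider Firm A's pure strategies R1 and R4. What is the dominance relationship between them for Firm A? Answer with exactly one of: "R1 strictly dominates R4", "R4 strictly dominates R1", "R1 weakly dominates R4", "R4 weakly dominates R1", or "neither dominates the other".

R1 strictly dominates R4

R1's payoffs vs R4's, by Firm B's action — L: 1>0, CL: 7>5, CR: 3>0, R: 9>5.
R1 gives a strictly higher payoff against every action of Firm B, so R1 strictly dominates R4.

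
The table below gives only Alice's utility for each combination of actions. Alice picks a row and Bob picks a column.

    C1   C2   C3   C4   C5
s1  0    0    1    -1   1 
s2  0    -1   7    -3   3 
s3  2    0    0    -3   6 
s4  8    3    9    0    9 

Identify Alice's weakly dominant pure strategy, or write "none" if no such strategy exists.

s4 vs s1: C1: 8>0, C2: 3>0, C3: 9>1, C4: 0>-1, C5: 9>1.
s4 vs s2: C1: 8>0, C2: 3>-1, C3: 9>7, C4: 0>-3, C5: 9>3.
s4 vs s3: C1: 8>2, C2: 3>0, C3: 9>0, C4: 0>-3, C5: 9>6.
s4 is at least as good as every other strategy against every opponent action, so it is weakly dominant.

s4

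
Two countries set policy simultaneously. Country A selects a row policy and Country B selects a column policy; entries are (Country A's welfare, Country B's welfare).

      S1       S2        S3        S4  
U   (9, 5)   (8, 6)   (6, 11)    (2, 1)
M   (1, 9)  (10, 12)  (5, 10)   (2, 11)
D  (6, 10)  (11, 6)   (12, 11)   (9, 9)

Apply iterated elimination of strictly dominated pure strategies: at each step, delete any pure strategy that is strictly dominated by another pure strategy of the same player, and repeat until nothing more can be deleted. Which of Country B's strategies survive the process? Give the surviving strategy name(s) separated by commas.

Country A's strategy M is strictly dominated by D (S1: 6>1, S2: 11>10, S3: 12>5, S4: 9>2) and is removed.
Column S1 is eliminated: S3 beats it against every remaining row (U: 11>5, D: 11>10).
For Country A, D strictly dominates U on the remaining columns (S2: 11>8, S3: 12>6, S4: 9>2); eliminate U.
Column S2 is eliminated: S3 beats it against every remaining row (D: 11>6).
For Country B, S3 strictly dominates S4 on the remaining rows (D: 11>9); eliminate S4.
Among the remaining strategies, none is strictly dominated by another pure strategy of the same player, so the elimination stops.
Surviving strategies — Country A: {D}; Country B: {S3}.

S3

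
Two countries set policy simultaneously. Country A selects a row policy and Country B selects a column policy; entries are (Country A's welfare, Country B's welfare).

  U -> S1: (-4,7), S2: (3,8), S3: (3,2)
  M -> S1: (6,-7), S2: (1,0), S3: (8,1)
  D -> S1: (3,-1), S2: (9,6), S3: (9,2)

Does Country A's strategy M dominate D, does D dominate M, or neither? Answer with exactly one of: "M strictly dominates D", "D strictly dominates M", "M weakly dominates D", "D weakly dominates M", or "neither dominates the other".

Compare M to D across each opponent action: S1: 6>3, S2: 1<9, S3: 8<9.
M does better at S1 but worse at S2, S3; neither strategy dominates the other.

neither dominates the other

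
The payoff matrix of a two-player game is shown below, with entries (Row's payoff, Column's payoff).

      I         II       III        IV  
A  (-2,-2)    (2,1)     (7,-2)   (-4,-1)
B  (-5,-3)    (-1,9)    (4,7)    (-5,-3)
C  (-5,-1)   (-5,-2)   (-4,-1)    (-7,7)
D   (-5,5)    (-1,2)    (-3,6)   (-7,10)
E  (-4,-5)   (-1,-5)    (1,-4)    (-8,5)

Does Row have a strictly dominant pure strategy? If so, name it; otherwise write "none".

A vs B: I: -2>-5, II: 2>-1, III: 7>4, IV: -4>-5.
A vs C: I: -2>-5, II: 2>-5, III: 7>-4, IV: -4>-7.
A vs D: I: -2>-5, II: 2>-1, III: 7>-3, IV: -4>-7.
A vs E: I: -2>-4, II: 2>-1, III: 7>1, IV: -4>-8.
A strictly beats every other strategy against every opponent action, so it is strictly dominant.

A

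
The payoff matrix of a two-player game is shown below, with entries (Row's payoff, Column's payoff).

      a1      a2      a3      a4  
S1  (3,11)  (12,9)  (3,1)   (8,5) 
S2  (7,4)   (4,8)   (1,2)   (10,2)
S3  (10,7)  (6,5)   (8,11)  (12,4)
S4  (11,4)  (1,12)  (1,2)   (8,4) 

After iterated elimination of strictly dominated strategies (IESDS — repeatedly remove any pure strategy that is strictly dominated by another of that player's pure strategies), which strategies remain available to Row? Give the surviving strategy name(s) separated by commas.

For Row, S3 strictly dominates S2 on the remaining columns (a1: 10>7, a2: 6>4, a3: 8>1, a4: 12>10); eliminate S2.
For Column, a2 strictly dominates a4 on the remaining rows (S1: 9>5, S3: 5>4, S4: 12>4); eliminate a4.
Among the remaining strategies, none is strictly dominated by another pure strategy of the same player, so the elimination stops.
Surviving strategies — Row: {S1, S3, S4}; Column: {a1, a2, a3}.

S1, S3, S4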